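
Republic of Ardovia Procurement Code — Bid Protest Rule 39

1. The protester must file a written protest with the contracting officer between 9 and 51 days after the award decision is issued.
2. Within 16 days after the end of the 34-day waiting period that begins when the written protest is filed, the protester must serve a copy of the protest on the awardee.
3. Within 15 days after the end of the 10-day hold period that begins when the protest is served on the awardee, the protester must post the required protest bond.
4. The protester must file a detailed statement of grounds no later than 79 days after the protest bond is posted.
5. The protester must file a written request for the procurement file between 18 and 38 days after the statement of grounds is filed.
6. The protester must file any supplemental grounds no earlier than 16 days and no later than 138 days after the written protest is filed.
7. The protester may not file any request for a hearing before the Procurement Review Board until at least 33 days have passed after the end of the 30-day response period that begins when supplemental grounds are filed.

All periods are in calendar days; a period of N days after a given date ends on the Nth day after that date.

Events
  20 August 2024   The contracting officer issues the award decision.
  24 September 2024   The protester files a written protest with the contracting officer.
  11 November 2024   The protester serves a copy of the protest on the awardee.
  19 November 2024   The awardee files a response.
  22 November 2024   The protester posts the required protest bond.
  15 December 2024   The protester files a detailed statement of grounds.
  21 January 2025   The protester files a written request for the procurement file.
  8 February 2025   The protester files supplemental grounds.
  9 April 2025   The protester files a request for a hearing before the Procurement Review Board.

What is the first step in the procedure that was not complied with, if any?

Step 7

Step 1: the window is 9–51 days after 20 August 2024 (when the award decision is issued), so 29 August 2024 through 10 October 2024; 24 September 2024 falls inside that range.
Step 2: 16 days after 28 October 2024 (end of the 34-day waiting period, which began when the written protest is filed on 24 September 2024) is 13 November 2024; done 11 November 2024 — timely.
Step 3: 15 days after 21 November 2024 (end of the 10-day hold period, which began when the protest is served on the awardee on 11 November 2024) is 6 December 2024; completed 22 November 2024, before the deadline.
Step 4: 79 days after 22 November 2024 (when the protest bond is posted) is 9 February 2025; 15 December 2024 is within that limit.
Step 5: the window is 18–38 days after 15 December 2024 (when the statement of grounds is filed), so 2 January 2025 through 22 January 2025; done 21 January 2025, which is between those dates.
Step 6: the window is 16–138 days after 24 September 2024 (when the written protest is filed), so 10 October 2024 through 9 February 2025; 8 February 2025 falls inside that range.
Step 7: the earliest permitted date is 33 days after 10 March 2025 (end of the 30-day response period, which began when supplemental grounds are filed on 8 February 2025), i.e. 12 April 2025; acted on 9 April 2025, 3 days prematurely.
The procedure was therefore not followed at step 7.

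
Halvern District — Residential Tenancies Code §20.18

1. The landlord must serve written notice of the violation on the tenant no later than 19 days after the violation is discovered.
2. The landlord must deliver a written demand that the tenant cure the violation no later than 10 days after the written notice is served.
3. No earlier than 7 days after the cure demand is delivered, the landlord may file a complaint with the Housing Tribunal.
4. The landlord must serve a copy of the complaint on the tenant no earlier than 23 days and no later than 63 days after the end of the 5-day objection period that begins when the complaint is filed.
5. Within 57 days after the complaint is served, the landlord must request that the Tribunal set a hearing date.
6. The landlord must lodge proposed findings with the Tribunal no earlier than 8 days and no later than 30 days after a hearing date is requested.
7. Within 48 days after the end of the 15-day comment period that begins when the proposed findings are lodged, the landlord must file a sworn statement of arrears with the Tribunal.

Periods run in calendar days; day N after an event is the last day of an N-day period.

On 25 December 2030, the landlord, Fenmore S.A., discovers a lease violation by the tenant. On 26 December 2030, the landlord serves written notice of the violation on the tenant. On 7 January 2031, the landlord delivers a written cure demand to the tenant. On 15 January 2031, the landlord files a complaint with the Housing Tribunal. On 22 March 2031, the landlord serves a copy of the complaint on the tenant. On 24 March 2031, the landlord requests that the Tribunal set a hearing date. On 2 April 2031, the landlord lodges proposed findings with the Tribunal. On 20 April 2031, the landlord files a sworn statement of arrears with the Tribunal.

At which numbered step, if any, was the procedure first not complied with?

Step 1 — counting 19 days from 25 December 2030 (when the violation is discovered) gives a deadline of 13 January 2031; done 26 December 2030 — timely.
Step 2 — counting 10 days from 26 December 2030 (when the written notice is served) gives a deadline of 5 January 2031; done 7 January 2031 — 2 days late.
Later steps need not be reached.

Step 2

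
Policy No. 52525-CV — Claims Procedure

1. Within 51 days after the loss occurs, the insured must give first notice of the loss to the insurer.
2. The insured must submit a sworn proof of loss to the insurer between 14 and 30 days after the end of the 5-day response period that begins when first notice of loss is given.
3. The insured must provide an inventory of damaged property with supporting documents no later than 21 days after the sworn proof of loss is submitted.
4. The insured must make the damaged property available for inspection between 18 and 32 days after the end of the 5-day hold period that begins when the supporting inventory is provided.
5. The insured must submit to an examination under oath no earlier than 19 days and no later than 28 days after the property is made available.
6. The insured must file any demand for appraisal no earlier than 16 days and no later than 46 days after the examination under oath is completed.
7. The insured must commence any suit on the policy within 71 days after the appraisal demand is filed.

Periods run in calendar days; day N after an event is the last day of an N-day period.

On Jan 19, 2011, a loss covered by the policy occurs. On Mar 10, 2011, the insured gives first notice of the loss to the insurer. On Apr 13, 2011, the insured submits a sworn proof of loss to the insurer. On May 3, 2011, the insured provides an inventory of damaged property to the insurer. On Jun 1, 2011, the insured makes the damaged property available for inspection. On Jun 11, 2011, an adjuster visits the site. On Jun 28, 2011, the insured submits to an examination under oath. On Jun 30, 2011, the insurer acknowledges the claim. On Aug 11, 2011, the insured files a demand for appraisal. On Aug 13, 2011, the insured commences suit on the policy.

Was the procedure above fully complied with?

(1) due by Jan 19, 2011 + 51 days = Mar 11, 2011; Mar 10, 2011 is within that limit.
(2) the permitted window runs from Mar 15, 2011 + 14 = Mar 29, 2011 to Mar 15, 2011 + 30 = Apr 14, 2011; Apr 13, 2011 falls inside that range.
(3) due by Apr 13, 2011 + 21 days = May 4, 2011; done May 3, 2011 — timely.
(4) the permitted window runs from May 8, 2011 + 18 = May 26, 2011 to May 8, 2011 + 32 = Jun 9, 2011; Jun 1, 2011 falls inside that range.
(5) the permitted window runs from Jun 1, 2011 + 19 = Jun 20, 2011 to Jun 1, 2011 + 28 = Jun 29, 2011; done Jun 28, 2011 — within the window.
(6) the permitted window runs from Jun 28, 2011 + 16 = Jul 14, 2011 to Jun 28, 2011 + 46 = Aug 13, 2011; done Aug 11, 2011 — within the window.
(7) due by Aug 11, 2011 + 71 days = Oct 21, 2011; done Aug 13, 2011 — timely.

Yes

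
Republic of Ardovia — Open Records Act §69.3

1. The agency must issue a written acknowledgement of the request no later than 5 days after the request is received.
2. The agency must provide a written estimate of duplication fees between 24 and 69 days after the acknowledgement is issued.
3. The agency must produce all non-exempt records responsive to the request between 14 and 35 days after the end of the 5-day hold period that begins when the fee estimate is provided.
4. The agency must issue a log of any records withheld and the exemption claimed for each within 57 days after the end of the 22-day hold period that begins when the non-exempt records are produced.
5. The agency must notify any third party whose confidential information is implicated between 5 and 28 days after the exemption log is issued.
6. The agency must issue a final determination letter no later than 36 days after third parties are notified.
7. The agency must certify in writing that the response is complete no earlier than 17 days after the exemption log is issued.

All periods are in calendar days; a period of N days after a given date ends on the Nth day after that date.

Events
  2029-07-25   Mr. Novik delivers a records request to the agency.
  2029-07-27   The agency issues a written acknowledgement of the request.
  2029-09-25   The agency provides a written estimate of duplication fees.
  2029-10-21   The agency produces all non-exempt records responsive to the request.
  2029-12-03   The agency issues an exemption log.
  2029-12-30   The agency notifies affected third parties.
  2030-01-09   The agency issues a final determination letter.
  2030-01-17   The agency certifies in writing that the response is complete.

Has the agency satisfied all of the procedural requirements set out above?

Yes

(1) due by 2029-07-25 + 5 days = 2029-07-30; 2029-07-27 is within that limit.
(2) the permitted window runs from 2029-07-27 + 24 = 2029-08-20 to 2029-07-27 + 69 = 2029-10-04; done 2029-09-25 — within the window.
(3) the permitted window runs from 2029-09-30 + 14 = 2029-10-14 to 2029-09-30 + 35 = 2029-11-04; done 2029-10-21, which is between those dates.
(4) due by 2029-11-12 + 57 days = 2030-01-08; completed 2029-12-03, before the deadline.
(5) the permitted window runs from 2029-12-03 + 5 = 2029-12-08 to 2029-12-03 + 28 = 2029-12-31; done 2029-12-30, which is between those dates.
(6) due by 2029-12-30 + 36 days = 2030-02-04; completed 2030-01-09, before the deadline.
(7) permitted from 2029-12-03 + 17 days = 2029-12-20 onward; 2030-01-17 is on or after that date.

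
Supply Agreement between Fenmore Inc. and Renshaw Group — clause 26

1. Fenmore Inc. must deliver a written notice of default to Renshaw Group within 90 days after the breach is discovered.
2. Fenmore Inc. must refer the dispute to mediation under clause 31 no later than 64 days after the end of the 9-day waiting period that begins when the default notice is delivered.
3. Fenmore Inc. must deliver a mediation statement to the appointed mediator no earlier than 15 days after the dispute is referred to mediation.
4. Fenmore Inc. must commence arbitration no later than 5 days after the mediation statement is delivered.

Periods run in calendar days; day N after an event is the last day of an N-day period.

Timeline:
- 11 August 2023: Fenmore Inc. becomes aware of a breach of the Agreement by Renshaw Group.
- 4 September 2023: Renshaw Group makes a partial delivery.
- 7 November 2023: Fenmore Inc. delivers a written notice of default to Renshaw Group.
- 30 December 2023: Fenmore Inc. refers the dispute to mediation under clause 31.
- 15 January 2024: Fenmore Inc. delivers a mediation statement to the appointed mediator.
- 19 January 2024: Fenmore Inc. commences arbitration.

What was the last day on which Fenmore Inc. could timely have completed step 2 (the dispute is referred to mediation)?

The default notice is delivered on 7 November 2023; the 9-day waiting period therefore ends 16 November 2023, and step 2 runs from that date. 64 days after 16 November 2023 is 19 January 2024.

19 January 2024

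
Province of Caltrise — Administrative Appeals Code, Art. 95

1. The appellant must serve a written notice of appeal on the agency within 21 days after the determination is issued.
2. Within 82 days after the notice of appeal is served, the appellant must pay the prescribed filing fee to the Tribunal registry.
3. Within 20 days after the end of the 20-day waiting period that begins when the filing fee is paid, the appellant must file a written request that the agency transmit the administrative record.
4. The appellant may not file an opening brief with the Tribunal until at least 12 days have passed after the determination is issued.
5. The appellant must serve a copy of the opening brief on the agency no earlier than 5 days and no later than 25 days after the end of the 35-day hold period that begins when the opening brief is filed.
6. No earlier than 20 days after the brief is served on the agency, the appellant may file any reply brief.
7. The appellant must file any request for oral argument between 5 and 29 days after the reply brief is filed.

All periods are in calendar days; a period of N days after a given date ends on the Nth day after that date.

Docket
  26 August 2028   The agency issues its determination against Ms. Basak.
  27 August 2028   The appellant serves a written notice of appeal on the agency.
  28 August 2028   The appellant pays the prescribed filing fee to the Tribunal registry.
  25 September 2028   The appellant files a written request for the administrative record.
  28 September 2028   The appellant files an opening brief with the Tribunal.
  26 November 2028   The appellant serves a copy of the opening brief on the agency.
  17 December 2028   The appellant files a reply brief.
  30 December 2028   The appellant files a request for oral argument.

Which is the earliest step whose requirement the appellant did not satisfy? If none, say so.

None — every step was satisfied

(1) due by 26 August 2028 + 21 days = 16 September 2028; 27 August 2028 is within that limit.
(2) due by 27 August 2028 + 82 days = 17 November 2028; 28 August 2028 is within that limit.
(3) due by 17 September 2028 + 20 days = 7 October 2028; completed 25 September 2028, before the deadline.
(4) permitted from 26 August 2028 + 12 days = 7 September 2028 onward; done 28 September 2028 — permitted.
(5) the permitted window runs from 2 November 2028 + 5 = 7 November 2028 to 2 November 2028 + 25 = 27 November 2028; done 26 November 2028, which is between those dates.
(6) permitted from 26 November 2028 + 20 days = 16 December 2028 onward; done 17 December 2028 — permitted.
(7) the permitted window runs from 17 December 2028 + 5 = 22 December 2028 to 17 December 2028 + 29 = 15 January 2029; done 30 December 2028 — within the window.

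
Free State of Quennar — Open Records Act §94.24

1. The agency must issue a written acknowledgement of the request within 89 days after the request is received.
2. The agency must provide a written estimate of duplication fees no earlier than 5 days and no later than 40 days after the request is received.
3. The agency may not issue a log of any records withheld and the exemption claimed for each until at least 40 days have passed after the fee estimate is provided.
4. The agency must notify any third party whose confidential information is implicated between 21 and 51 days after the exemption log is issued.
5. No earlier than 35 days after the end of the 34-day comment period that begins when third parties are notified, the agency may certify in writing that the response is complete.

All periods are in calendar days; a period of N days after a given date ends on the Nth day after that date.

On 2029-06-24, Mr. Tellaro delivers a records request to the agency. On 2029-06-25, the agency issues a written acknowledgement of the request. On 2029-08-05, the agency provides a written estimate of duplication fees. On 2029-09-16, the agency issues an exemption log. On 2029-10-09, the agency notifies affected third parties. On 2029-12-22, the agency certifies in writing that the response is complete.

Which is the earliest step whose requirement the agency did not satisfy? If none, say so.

Step 1: 89 days after 2029-06-24 (when the request is received) is 2029-09-21; done 2029-06-25 — timely.
Step 2: the window is 5–40 days after 2029-06-24 (when the request is received), so 2029-06-29 through 2029-08-03; done 2029-08-05 — 2 days after the window closed.
The procedure was therefore not followed at step 2.

Step 2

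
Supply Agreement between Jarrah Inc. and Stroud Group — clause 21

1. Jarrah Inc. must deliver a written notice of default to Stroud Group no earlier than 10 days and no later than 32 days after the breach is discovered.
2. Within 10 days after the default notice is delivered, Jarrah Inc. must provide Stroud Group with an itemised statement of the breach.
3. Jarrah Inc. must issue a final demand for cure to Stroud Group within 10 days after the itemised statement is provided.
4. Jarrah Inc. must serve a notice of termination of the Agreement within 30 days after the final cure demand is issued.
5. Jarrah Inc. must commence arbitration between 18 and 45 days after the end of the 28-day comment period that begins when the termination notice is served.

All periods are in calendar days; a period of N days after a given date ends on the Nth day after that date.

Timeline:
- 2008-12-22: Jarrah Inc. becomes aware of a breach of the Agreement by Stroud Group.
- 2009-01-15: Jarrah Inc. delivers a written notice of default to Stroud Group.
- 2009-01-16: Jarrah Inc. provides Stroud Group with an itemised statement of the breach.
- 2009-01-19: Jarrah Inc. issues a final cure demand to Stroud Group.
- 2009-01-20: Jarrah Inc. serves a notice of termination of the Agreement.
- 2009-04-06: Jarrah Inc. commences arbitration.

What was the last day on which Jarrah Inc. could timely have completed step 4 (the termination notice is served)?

2009-02-18

Step 4 runs from 2009-01-19, when the final cure demand is issued. 30 days after 2009-01-19 is 2009-02-18.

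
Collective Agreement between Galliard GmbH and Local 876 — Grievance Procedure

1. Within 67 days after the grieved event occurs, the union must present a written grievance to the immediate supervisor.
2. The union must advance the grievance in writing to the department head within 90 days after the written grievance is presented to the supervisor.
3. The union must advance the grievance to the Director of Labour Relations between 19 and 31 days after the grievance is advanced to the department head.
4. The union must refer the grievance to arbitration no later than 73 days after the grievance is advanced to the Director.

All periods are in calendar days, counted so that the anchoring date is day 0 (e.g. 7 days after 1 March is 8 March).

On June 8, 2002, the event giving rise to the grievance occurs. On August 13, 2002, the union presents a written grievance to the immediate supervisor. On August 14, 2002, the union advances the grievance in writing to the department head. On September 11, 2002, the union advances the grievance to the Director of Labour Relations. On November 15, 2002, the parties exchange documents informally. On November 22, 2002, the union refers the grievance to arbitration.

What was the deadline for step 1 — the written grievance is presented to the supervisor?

August 14, 2002

Step 1 runs from June 8, 2002, when the grieved event occurs. 67 days after June 8, 2002 is August 14, 2002.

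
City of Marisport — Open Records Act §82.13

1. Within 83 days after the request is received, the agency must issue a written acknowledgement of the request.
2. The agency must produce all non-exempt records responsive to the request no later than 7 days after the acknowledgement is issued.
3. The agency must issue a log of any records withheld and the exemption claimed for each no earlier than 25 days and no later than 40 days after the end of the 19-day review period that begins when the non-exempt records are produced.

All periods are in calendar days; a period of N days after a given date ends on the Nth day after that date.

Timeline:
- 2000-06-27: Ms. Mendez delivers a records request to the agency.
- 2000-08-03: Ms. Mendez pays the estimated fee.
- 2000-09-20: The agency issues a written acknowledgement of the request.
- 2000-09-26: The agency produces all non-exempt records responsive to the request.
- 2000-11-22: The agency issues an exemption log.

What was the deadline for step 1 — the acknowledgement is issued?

2000-09-18

Step 1 runs from 2000-06-27, when the request is received. 83 days after 2000-06-27 is 2000-09-18.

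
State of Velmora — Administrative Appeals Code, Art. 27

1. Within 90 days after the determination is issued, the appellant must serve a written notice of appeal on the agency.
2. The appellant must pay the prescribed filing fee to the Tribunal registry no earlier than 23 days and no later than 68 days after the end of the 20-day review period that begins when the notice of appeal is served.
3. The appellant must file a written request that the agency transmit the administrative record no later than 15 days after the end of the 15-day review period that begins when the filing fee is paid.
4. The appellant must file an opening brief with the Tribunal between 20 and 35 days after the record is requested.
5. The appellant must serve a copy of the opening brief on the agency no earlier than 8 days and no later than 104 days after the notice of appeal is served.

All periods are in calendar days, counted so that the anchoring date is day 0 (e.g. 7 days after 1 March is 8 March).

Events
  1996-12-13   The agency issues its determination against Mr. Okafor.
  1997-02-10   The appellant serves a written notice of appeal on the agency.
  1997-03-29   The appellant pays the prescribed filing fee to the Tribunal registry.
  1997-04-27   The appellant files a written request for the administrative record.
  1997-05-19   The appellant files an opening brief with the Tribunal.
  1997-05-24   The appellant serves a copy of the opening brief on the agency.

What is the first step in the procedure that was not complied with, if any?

None — every step was satisfied

Step 1: 90 days after 1996-12-13 (when the determination is issued) is 1997-03-13; 1997-02-10 is within that limit.
Step 2: the window is 23–68 days after 1997-03-02 (end of the 20-day review period, which began when the notice of appeal is served on 1997-02-10), so 1997-03-25 through 1997-05-09; done 1997-03-29 — within the window.
Step 3: 15 days after 1997-04-13 (end of the 15-day review period, which began when the filing fee is paid on 1997-03-29) is 1997-04-28; completed 1997-04-27, before the deadline.
Step 4: the window is 20–35 days after 1997-04-27 (when the record is requested), so 1997-05-17 through 1997-06-01; done 1997-05-19 — within the window.
Step 5: the window is 8–104 days after 1997-02-10 (when the notice of appeal is served), so 1997-02-18 through 1997-05-25; done 1997-05-24, which is between those dates.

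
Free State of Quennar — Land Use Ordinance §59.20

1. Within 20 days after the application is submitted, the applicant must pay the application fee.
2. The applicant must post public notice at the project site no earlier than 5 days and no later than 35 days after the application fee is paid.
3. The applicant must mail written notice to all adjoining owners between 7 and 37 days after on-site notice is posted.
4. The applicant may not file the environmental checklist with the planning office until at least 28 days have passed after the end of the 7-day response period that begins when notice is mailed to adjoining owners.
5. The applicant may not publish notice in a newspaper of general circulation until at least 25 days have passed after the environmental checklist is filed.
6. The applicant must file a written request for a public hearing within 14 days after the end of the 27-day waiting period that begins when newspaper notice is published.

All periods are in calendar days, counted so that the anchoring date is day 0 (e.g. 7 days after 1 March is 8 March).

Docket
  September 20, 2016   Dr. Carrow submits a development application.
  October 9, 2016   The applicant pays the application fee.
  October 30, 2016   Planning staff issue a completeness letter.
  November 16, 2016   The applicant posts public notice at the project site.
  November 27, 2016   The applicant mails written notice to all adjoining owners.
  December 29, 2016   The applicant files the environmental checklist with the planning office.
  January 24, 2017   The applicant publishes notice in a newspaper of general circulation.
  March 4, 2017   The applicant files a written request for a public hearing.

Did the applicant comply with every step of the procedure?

No

Step 1: 20 days after September 20, 2016 (when the application is submitted) is October 10, 2016; October 9, 2016 is within that limit.
Step 2: the window is 5–35 days after October 9, 2016 (when the application fee is paid), so October 14, 2016 through November 13, 2016; done November 16, 2016 — 3 days after the window closed.
The procedure was therefore not followed at step 2.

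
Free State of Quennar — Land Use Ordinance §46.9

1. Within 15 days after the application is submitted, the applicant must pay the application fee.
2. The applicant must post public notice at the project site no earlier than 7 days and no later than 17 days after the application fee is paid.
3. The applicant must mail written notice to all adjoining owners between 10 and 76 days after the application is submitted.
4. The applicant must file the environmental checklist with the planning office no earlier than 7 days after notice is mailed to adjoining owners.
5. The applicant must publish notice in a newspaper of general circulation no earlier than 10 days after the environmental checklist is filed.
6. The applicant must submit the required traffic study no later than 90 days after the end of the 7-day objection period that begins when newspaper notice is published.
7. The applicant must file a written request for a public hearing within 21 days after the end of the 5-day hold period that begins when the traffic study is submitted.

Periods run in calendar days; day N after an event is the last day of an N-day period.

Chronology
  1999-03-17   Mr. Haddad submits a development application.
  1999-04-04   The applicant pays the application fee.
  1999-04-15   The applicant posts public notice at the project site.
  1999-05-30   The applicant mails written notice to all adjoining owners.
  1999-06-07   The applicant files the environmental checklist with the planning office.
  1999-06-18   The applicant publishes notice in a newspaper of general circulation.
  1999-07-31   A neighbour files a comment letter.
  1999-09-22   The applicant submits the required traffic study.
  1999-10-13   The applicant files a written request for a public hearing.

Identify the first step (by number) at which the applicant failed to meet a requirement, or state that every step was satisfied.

Step 1 — counting 15 days from 1999-03-17 (when the application is submitted) gives a deadline of 1999-04-01; 1999-04-04 misses that deadline by 3 days.
That is the first point of non-compliance.

Step 1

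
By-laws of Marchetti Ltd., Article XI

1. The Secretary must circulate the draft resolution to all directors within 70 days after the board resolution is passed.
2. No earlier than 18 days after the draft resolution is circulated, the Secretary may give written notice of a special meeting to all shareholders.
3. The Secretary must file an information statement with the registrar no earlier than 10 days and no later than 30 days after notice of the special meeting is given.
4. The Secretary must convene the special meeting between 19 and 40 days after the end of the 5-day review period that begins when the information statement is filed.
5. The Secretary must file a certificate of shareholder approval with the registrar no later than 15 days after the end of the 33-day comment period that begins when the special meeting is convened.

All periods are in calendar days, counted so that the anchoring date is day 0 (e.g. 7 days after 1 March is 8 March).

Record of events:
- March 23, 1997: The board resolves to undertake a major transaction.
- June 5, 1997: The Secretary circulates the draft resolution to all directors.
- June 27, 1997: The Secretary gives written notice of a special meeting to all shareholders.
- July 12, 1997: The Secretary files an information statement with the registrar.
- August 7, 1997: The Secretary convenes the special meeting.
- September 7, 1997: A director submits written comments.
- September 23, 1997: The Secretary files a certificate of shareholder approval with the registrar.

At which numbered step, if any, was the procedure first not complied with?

Step 1 — counting 70 days from March 23, 1997 (when the board resolution is passed) gives a deadline of June 1, 1997; done June 5, 1997 — 4 days late.
No need to go further; step 1 was not satisfied.

Step 1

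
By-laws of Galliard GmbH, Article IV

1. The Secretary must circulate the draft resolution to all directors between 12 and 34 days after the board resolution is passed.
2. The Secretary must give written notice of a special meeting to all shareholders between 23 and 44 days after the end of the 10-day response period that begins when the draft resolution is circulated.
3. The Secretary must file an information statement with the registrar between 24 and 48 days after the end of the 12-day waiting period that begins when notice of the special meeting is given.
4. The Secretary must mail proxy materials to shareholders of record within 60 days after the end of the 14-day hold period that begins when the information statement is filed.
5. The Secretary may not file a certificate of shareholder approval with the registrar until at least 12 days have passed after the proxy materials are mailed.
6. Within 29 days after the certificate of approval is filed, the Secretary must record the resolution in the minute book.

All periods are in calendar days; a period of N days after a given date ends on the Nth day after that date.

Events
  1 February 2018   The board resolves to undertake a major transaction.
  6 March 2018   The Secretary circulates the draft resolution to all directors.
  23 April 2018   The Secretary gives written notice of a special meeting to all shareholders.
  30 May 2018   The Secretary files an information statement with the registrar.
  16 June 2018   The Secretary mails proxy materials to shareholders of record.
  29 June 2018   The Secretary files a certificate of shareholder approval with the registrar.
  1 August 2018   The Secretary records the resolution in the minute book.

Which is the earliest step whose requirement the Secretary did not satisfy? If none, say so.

Step 6

Step 1 — 12 and 34 days from 1 February 2018 (when the board resolution is passed) are 13 February 2018 and 7 March 2018 respectively; done 6 March 2018, which is between those dates.
Step 2 — 23 and 44 days from 16 March 2018 (end of the 10-day response period, which began when the draft resolution is circulated on 6 March 2018) are 8 April 2018 and 29 April 2018 respectively; done 23 April 2018, which is between those dates.
Step 3 — 24 and 48 days from 5 May 2018 (end of the 12-day waiting period, which began when notice of the special meeting is given on 23 April 2018) are 29 May 2018 and 22 June 2018 respectively; done 30 May 2018 — within the window.
Step 4 — counting 60 days from 13 June 2018 (end of the 14-day hold period, which began when the information statement is filed on 30 May 2018) gives a deadline of 12 August 2018; 16 June 2018 is within that limit.
Step 5 — must wait 12 days from 16 June 2018 (when the proxy materials are mailed), so not before 28 June 2018; 29 June 2018 is on or after that date.
Step 6 — counting 29 days from 29 June 2018 (when the certificate of approval is filed) gives a deadline of 28 July 2018; done 1 August 2018 — 4 days late.
Later steps need not be reached.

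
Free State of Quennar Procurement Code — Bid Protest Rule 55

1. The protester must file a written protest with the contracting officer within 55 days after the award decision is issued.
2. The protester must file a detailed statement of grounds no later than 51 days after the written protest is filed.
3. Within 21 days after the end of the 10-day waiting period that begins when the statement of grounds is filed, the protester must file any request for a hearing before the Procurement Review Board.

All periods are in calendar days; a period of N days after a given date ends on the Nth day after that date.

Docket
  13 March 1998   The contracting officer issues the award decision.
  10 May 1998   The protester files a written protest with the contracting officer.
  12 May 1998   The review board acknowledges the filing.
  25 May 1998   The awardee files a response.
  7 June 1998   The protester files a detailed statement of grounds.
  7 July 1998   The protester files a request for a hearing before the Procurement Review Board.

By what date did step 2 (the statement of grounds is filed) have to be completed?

30 June 1998

Step 2 runs from 10 May 1998, when the written protest is filed. 51 days after 10 May 1998 is 30 June 1998.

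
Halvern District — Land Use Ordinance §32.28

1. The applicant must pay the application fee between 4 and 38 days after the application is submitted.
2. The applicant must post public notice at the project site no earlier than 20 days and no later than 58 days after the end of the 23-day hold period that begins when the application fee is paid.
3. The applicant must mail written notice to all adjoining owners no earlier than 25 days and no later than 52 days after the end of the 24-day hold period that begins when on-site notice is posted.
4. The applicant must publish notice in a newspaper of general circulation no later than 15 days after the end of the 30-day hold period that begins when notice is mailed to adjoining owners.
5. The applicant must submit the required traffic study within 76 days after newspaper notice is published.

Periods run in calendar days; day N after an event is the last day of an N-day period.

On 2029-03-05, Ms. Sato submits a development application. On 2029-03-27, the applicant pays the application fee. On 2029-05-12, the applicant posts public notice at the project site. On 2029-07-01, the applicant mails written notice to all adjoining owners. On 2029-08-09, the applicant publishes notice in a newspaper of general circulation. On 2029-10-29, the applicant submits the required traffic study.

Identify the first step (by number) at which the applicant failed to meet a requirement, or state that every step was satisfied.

Step 1: the window is 4–38 days after 2029-03-05 (when the application is submitted), so 2029-03-09 through 2029-04-12; done 2029-03-27 — within the window.
Step 2: the window is 20–58 days after 2029-04-19 (end of the 23-day hold period, which began when the application fee is paid on 2029-03-27), so 2029-05-09 through 2029-06-16; done 2029-05-12, which is between those dates.
Step 3: the window is 25–52 days after 2029-06-05 (end of the 24-day hold period, which began when on-site notice is posted on 2029-05-12), so 2029-06-30 through 2029-07-27; done 2029-07-01, which is between those dates.
Step 4: 15 days after 2029-07-31 (end of the 30-day hold period, which began when notice is mailed to adjoining owners on 2029-07-01) is 2029-08-15; 2029-08-09 is within that limit.
Step 5: 76 days after 2029-08-09 (when newspaper notice is published) is 2029-10-24; 2029-10-29 misses that deadline by 5 days.
The procedure was therefore not followed at step 5.

Step 5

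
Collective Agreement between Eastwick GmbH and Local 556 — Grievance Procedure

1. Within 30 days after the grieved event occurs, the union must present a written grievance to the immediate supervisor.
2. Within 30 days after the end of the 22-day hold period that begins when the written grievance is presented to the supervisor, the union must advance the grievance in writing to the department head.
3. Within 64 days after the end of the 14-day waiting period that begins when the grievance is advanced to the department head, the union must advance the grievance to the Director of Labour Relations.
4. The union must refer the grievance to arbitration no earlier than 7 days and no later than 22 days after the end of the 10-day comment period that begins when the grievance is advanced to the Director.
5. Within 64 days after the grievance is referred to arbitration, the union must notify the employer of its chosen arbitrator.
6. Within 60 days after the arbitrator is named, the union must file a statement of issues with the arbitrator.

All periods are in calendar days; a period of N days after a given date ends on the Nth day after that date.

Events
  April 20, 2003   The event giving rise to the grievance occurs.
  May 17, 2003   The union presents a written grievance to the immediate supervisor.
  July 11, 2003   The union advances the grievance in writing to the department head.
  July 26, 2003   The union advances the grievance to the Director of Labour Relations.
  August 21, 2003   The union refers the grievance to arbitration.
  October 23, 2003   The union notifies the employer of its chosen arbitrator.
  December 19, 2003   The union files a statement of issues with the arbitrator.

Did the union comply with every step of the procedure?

Step 1: 30 days after April 20, 2003 (when the grieved event occurs) is May 20, 2003; completed May 17, 2003, before the deadline.
Step 2: 30 days after June 8, 2003 (end of the 22-day hold period, which began when the written grievance is presented to the supervisor on May 17, 2003) is July 8, 2003; done July 11, 2003 — 3 days late.

No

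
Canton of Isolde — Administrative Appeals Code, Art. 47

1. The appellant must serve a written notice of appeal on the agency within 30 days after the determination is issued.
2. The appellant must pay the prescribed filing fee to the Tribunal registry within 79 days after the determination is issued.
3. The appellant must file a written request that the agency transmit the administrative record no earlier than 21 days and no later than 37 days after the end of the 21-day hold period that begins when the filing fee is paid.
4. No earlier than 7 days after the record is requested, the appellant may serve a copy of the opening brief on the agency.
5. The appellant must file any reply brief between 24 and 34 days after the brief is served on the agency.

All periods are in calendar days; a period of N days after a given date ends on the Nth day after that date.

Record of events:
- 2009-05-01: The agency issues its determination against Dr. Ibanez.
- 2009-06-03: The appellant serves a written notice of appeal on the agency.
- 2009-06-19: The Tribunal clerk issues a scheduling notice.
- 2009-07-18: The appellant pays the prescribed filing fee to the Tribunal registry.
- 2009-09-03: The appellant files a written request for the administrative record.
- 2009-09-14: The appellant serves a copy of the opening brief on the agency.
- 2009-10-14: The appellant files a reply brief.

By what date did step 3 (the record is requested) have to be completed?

The filing fee is paid on 2009-07-18; the 21-day hold period therefore ends 2009-08-08, and step 3 runs from that date. The window is 21–37 days after 2009-08-08; it closes on 2009-09-14.

2009-09-14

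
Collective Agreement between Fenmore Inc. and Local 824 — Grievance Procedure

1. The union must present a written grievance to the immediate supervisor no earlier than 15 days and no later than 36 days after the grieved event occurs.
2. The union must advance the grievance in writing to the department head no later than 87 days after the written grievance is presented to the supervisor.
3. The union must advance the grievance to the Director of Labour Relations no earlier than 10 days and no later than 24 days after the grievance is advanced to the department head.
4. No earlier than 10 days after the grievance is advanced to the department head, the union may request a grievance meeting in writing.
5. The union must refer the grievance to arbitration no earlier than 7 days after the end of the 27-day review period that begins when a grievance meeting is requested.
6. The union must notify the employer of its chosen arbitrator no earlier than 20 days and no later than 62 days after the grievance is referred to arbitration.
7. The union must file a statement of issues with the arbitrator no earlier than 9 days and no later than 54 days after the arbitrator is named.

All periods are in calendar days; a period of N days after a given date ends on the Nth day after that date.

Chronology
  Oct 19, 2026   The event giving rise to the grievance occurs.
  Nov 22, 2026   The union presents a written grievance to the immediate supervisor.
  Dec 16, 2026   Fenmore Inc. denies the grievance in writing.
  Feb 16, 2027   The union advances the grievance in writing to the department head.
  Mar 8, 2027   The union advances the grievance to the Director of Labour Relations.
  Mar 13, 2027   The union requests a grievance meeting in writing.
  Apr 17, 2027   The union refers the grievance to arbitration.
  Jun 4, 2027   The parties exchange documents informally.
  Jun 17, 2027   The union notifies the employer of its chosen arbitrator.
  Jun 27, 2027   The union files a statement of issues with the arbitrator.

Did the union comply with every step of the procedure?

Step 1: the window is 15–36 days after Oct 19, 2026 (when the grieved event occurs), so Nov 3, 2026 through Nov 24, 2026; done Nov 22, 2026 — within the window.
Step 2: 87 days after Nov 22, 2026 (when the written grievance is presented to the supervisor) is Feb 17, 2027; Feb 16, 2027 is within that limit.
Step 3: the window is 10–24 days after Feb 16, 2027 (when the grievance is advanced to the department head), so Feb 26, 2027 through Mar 12, 2027; done Mar 8, 2027 — within the window.
Step 4: the earliest permitted date is 10 days after Feb 16, 2027 (when the grievance is advanced to the department head), i.e. Feb 26, 2027; done Mar 13, 2027, after the minimum wait.
Step 5: the earliest permitted date is 7 days after Apr 9, 2027 (end of the 27-day review period, which began when a grievance meeting is requested on Mar 13, 2027), i.e. Apr 16, 2027; done Apr 17, 2027, after the minimum wait.
Step 6: the window is 20–62 days after Apr 17, 2027 (when the grievance is referred to arbitration), so May 7, 2027 through Jun 18, 2027; Jun 17, 2027 falls inside that range.
Step 7: the window is 9–54 days after Jun 17, 2027 (when the arbitrator is named), so Jun 26, 2027 through Aug 10, 2027; done Jun 27, 2027, which is between those dates.

Yes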